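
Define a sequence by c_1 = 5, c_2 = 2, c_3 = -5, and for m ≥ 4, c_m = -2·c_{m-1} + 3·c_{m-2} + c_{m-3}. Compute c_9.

Iterate the recurrence:
c_4 = 21  c_5 = -55  c_6 = 168  c_7 = -480  c_8 = 1409  c_9 = -4090.

-4090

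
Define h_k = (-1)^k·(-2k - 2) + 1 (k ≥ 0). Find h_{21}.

(-1)^21 = -1; -2k - 2 at k=21 is -44; so h_{21} = 45.

45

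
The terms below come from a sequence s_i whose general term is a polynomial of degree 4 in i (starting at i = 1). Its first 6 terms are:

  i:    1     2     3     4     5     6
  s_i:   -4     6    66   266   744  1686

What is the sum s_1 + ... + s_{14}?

205240

1st diffs: 10, 60, 200, 478, 942.
2nd diffs: 50, 140, 278, 464.
3rd diffs: 90, 138, 186.
4th diffs: 48, 48 (constant).
Newton forward-difference form: s_i = -4 + 10·C(i-1,1) + 50·C(i-1,2) + 90·C(i-1,3) + 48·C(i-1,4).
Continuing: …, 3326, 5946, 9876, 15494, …, s_{14} = 64086.
Summing i = 1..14 (14 terms) gives 205240.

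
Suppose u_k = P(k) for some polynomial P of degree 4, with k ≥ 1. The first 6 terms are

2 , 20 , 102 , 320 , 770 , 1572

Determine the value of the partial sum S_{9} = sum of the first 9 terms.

18138

1st diffs: 18, 82, 218, 450, 802.
2nd diffs: 64, 136, 232, 352.
3rd diffs: 72, 96, 120.
4th diffs: 24, 24 (constant).
Newton forward-difference form: u_k = 2 + 18·C(k-1,1) + 64·C(k-1,2) + 72·C(k-1,3) + 24·C(k-1,4).
Continuing: 2870, 4832, 7650.
Summing k = 1..9 (9 terms) gives 18138.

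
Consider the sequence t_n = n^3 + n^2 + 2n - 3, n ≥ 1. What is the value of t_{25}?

16297

t_{25} = 1·25^3 + 1·25^2 + 2·25 - 3 = 16297.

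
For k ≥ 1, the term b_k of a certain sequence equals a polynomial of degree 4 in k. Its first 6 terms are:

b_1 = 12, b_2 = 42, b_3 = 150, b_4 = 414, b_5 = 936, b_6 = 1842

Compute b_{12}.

25422

1st diffs: 30, 108, 264, 522, 906.
2nd diffs: 78, 156, 258, 384.
3rd diffs: 78, 102, 126.
4th diffs: 24, 24 (constant).
Newton forward-difference form: b_k = 12 + 30·C(k-1,1) + 78·C(k-1,2) + 78·C(k-1,3) + 24·C(k-1,4).
At k = 12: k-1 = 11, so b_{12} = 12 + 330 + 4290 + 12870 + 7920 = 25422.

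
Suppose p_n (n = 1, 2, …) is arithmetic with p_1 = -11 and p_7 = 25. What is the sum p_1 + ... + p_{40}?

4240

Common difference d = (25 - (-11)) / (7 - 1) = 6.
p_n = -11 + (n - 1)·6.
p_{40} = 223; S = 40·(-11 + 223)/2 = 4240.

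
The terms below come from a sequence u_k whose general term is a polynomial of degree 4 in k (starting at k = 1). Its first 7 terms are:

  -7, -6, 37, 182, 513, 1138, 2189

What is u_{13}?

1st diffs: 1, 43, 145, 331, 625, 1051.
2nd diffs: 42, 102, 186, 294, 426.
3rd diffs: 60, 84, 108, 132.
4th diffs: 24, 24, 24 (constant).
Newton forward-difference form: u_k = -7 + 1·C(k-1,1) + 42·C(k-1,2) + 60·C(k-1,3) + 24·C(k-1,4).
At k = 13: k-1 = 12, so u_{13} = -7 + 12 + 2772 + 13200 + 11880 = 27857.

27857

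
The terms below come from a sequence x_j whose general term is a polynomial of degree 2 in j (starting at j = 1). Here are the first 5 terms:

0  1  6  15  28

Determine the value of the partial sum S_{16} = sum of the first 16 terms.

1st diffs: 1, 5, 9, 13.
2nd diffs: 4, 4, 4 (constant).
Newton forward-difference form: x_j = 1·C(j-1,1) + 4·C(j-1,2).
Continuing: …, 45, 66, 91, 120, …, x_{16} = 435.
Summing j = 1..16 (16 terms) gives 2360.

2360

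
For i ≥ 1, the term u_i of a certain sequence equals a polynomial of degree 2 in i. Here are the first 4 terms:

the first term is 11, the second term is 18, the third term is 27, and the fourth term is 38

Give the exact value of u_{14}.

258

1st diffs: 7, 9, 11.
2nd diffs: 2, 2 (constant).
Newton forward-difference form: u_i = 11 + 7·C(i-1,1) + 2·C(i-1,2).
At i = 14: i-1 = 13, so u_{14} = 11 + 91 + 156 = 258.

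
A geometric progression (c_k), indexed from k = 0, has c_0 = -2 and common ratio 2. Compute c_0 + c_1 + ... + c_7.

-510

c_k = (-2)·2^(k-0).
S = (-2)·(2^8 - 1)/(2 - 1) = (-2)·(256 - 1)/(1) = -510.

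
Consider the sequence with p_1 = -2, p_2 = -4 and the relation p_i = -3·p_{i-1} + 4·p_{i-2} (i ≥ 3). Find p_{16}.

-429496732

Step forward from the initial values:
p_3 = 4; p_4 = -28; p_5 = 100; …; p_{13} = 6710884; p_{14} = -26843548; p_{15} = 107374180; p_{16} = -429496732.
(Characteristic roots are 1 and -4.)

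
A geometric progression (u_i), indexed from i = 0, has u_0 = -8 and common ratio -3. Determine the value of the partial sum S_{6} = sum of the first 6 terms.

u_i = (-8)·(-3)^(i-0).
S = (-8)·((-3)^6 - 1)/(-3 - 1) = (-8)·(729 - 1)/(-4) = 1456.

1456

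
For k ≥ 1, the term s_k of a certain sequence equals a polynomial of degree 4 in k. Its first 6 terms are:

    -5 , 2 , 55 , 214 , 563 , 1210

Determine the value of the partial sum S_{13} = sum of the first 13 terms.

1st diffs: 7, 53, 159, 349, 647.
2nd diffs: 46, 106, 190, 298.
3rd diffs: 60, 84, 108.
4th diffs: 24, 24 (constant).
Newton forward-difference form: s_k = -5 + 7·C(k-1,1) + 46·C(k-1,2) + 60·C(k-1,3) + 24·C(k-1,4).
Continuing: …, 2287, 3950, 6379, 9778, …, s_{13} = 28195.
Summing k = 1..13 (13 terms) gives 87425.

87425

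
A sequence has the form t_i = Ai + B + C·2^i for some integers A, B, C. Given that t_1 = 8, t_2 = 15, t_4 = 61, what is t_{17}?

524272

Plug in i = 1, 2, 4: A + B + 2C = 8; 2A + B + 4C = 15; 4A + B + 16C = 61.
Subtracting the first from the second: A + 2C = 7.
Subtracting the second from the third: 2A + 12C = 46.
Solving: C = 4, A = -1, then B = 1.
So t_i = -1·i + 1 + 4·2^i; at i=17 this is 524272.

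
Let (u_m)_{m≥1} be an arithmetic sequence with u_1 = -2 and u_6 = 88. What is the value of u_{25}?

430

Common difference d = (88 - (-2)) / (6 - 1) = 18.
u_m = -2 + (m - 1)·18.
u_{25} = -2 + 24·18 = 430.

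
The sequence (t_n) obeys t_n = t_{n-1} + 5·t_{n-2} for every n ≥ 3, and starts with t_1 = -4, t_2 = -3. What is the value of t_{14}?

-1381563

Iterate the recurrence:
t_3 = -23;  t_4 = -38;  t_5 = -153;  …;  t_{11} = -64293;  t_{12} = -176683;  t_{13} = -498148;  t_{14} = -1381563.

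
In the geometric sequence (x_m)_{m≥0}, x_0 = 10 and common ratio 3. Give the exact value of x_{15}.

143489070

x_m = 10·3^(m-0).
x_{15} = 10·3^15 = 143489070.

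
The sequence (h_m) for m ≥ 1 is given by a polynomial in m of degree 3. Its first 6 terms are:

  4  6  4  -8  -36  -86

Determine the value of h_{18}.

-4586

1st diffs: 2, -2, -12, -28, -50.
2nd diffs: -4, -10, -16, -22.
3rd diffs: -6, -6, -6 (constant).
So h_m = -m^3 + 4m^2 - 3m + 4.
Evaluating at m = 18 gives h_{18} = -4586.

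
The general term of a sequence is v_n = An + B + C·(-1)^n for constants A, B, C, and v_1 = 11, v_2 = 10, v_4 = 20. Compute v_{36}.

Write the equations: A + B - C = 11; 2A + B + C = 10; 4A + B + C = 20.
Subtracting the first from the second: A + 2C = -1.
Subtracting the second from the third: 2A = 10.
Solving: C = -3, A = 5, then B = 3.
Hence v_{36} = 5·36 + 3 + (-3)·1 = 180.

180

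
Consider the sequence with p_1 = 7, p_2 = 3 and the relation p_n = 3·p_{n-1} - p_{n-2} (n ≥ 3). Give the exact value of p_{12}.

Step forward from the initial values:
p_3 = 2, p_4 = 3, p_5 = 7, p_6 = 18, p_7 = 47, p_8 = 123, p_9 = 322, p_{10} = 843, p_{11} = 2207, p_{12} = 5778.

5778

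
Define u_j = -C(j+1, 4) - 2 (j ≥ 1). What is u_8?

C(9, 4) = 126, so u_8 = -128.

-128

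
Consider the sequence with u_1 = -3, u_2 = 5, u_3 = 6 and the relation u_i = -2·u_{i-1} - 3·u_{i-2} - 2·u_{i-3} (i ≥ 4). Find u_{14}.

Step forward from the initial values:
u_4 = -21;  u_5 = 14;  u_6 = 23;  …;  u_{11} = -102;  u_{12} = 291;  u_{13} = -82;  u_{14} = -505.

-505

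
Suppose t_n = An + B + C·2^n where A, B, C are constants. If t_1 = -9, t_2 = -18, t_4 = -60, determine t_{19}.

Plug in n = 1, 2, 4: A + B + 2C = -9; 2A + B + 4C = -18; 4A + B + 16C = -60.
Subtracting the first from the second: A + 2C = -9.
Subtracting the second from the third: 2A + 12C = -42.
Solving: C = -3, A = -3, then B = 0.
Therefore t_{19} = -57 + 0 + (-3)·524288 = -1572921.

-1572921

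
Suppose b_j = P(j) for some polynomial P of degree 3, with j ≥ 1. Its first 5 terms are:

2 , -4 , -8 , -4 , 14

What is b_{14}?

1st diffs: -6, -4, 4, 18.
2nd diffs: 2, 8, 14.
3rd diffs: 6, 6 (constant).
Newton forward-difference form: b_j = 2 + (-6)·C(j-1,1) + 2·C(j-1,2) + 6·C(j-1,3).
At j = 14: j-1 = 13, so b_{14} = 2 - 78 + 156 + 1716 = 1796.

1796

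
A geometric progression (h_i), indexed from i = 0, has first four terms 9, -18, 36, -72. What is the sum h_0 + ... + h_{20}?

6291459

Common ratio r = -2.
h_i = 9·(-2)^(i-0).
S = 9·((-2)^21 - 1)/(-2 - 1) = 9·(-2097152 - 1)/(-3) = 6291459.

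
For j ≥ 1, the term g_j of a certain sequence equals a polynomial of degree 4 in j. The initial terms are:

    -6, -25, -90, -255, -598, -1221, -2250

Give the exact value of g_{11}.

1st diffs: -19, -65, -165, -343, -623, -1029.
2nd diffs: -46, -100, -178, -280, -406.
3rd diffs: -54, -78, -102, -126.
4th diffs: -24, -24, -24 (constant).
Newton forward-difference form: g_j = -6 + (-19)·C(j-1,1) + (-46)·C(j-1,2) + (-54)·C(j-1,3) + (-24)·C(j-1,4).
At j = 11: j-1 = 10, so g_{11} = -6 - 190 - 2070 - 6480 - 5040 = -13786.

-13786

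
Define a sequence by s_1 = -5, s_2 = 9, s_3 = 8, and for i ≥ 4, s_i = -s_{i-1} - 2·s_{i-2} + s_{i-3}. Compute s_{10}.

s_4 = -31; s_5 = 24; s_6 = 46; s_7 = -125; s_8 = 57; s_9 = 239; s_{10} = -478.

-478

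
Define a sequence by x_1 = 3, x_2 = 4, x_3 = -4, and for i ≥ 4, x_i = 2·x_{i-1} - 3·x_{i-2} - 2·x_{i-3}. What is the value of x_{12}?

Step forward from the initial values:
x_4 = -26;  x_5 = -48;  x_6 = -10;  x_7 = 176;  x_8 = 478;  x_9 = 448;  x_{10} = -890;  x_{11} = -4080;  x_{12} = -6386.

-6386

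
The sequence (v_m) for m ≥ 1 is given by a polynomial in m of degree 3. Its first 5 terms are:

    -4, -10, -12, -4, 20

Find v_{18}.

4518

1st diffs: -6, -2, 8, 24.
2nd diffs: 4, 10, 16.
3rd diffs: 6, 6 (constant).
Newton forward-difference form: v_m = -4 + (-6)·C(m-1,1) + 4·C(m-1,2) + 6·C(m-1,3).
At m = 18: m-1 = 17, so v_{18} = -4 - 102 + 544 + 4080 = 4518.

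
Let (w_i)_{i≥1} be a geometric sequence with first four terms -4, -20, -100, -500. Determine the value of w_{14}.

-4882812500

Common ratio r = 5.
w_i = (-4)·5^(i-1).
w_{14} = (-4)·5^13 = -4882812500.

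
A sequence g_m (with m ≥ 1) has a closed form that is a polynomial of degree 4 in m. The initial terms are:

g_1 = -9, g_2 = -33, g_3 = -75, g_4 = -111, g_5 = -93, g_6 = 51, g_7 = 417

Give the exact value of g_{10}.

4167

1st diffs: -24, -42, -36, 18, 144, 366.
2nd diffs: -18, 6, 54, 126, 222.
3rd diffs: 24, 48, 72, 96.
4th diffs: 24, 24, 24 (constant).
Newton forward-difference form: g_m = -9 + (-24)·C(m-1,1) + (-18)·C(m-1,2) + 24·C(m-1,3) + 24·C(m-1,4).
At m = 10: m-1 = 9, so g_{10} = -9 - 216 - 648 + 2016 + 3024 = 4167.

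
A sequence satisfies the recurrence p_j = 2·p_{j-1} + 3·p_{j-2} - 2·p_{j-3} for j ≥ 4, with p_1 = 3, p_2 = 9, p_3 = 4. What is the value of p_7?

464

Applying the relation repeatedly:
p_4 = 29  p_5 = 52  p_6 = 183  p_7 = 464.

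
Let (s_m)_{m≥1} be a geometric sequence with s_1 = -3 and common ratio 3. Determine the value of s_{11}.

s_m = (-3)·3^(m-1).
s_{11} = (-3)·3^10 = -177147.

-177147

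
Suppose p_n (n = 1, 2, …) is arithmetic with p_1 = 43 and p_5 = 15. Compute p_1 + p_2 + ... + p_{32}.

-2096

Common difference d = (15 - 43) / (5 - 1) = -7.
p_n = 43 + (n - 1)·(-7).
p_{32} = -174; S = 32·(43 + (-174))/2 = -2096.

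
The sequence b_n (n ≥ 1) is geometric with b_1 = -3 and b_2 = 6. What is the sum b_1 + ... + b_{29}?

-536870913

Common ratio r = -2.
b_n = (-3)·(-2)^(n-1).
S = (-3)·((-2)^29 - 1)/(-2 - 1) = (-3)·(-536870912 - 1)/(-3) = -536870913.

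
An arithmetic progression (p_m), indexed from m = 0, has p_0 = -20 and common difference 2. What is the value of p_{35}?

p_m = -20 + (m - 0)·2.
p_{35} = -20 + 35·2 = 50.

50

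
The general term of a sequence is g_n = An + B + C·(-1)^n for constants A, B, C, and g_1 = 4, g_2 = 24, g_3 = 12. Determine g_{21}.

84

Plug in n = 1, 2, 3: A + B - C = 4; 2A + B + C = 24; 3A + B - C = 12.
Subtracting the first from the second: A + 2C = 20.
Subtracting the second from the third: A - 2C = -12.
Solving: C = 8, A = 4, then B = 8.
Hence g_{21} = 4·21 + 8 + 8·(-1) = 84.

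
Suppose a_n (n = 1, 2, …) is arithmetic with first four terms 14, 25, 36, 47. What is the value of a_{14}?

157

Common difference d = 11.
a_n = 14 + (n - 1)·11.
a_{14} = 14 + 13·11 = 157.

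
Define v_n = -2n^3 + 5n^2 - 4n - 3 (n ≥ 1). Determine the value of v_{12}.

-2787

v_{12} = -2·12^3 + 5·12^2 - 4·12 - 3 = -2787.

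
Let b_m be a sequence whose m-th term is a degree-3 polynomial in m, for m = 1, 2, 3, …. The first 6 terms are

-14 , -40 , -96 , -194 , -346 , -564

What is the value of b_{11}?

-3064

1st diffs: -26, -56, -98, -152, -218.
2nd diffs: -30, -42, -54, -66.
3rd diffs: -12, -12, -12 (constant).
So b_m = -2m^3 - 3m^2 - 3m - 6.
Evaluating at m = 11 gives b_{11} = -3064.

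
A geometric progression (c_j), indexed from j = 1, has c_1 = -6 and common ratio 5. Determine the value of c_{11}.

c_j = (-6)·5^(j-1).
c_{11} = (-6)·5^10 = -58593750.

-58593750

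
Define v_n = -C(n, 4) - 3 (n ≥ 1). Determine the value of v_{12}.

C(12, 4) = 495, so v_{12} = -498.

-498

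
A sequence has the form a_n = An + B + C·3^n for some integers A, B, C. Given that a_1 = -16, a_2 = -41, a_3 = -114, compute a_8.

Write the equations: A + B + 3C = -16; 2A + B + 9C = -41; 3A + B + 27C = -114.
Subtracting the first from the second: A + 6C = -25.
Subtracting the second from the third: A + 18C = -73.
Solving: C = -4, A = -1, then B = -3.
Therefore a_8 = -8 + (-3) + (-4)·6561 = -26255.

-26255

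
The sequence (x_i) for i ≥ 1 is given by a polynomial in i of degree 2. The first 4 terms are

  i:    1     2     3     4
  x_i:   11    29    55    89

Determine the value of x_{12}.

1st diffs: 18, 26, 34.
2nd diffs: 8, 8 (constant).
So x_i = 4i^2 + 6i + 1.
Evaluating at i = 12 gives x_{12} = 649.

649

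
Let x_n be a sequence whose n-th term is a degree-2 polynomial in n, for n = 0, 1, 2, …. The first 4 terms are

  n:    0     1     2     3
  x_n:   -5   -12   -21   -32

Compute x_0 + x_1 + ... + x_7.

1st diffs: -7, -9, -11.
2nd diffs: -2, -2 (constant).
Newton forward-difference form: x_n = -5 + (-7)·C(n,1) + (-2)·C(n,2).
Continuing: -45, -60, -77, -96.
Summing n = 0..7 (8 terms) gives -348.

-348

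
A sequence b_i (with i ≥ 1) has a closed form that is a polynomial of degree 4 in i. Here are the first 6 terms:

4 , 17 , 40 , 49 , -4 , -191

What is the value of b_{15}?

1st diffs: 13, 23, 9, -53, -187.
2nd diffs: 10, -14, -62, -134.
3rd diffs: -24, -48, -72.
4th diffs: -24, -24 (constant).
Newton forward-difference form: b_i = 4 + 13·C(i-1,1) + 10·C(i-1,2) + (-24)·C(i-1,3) + (-24)·C(i-1,4).
At i = 15: i-1 = 14, so b_{15} = 4 + 182 + 910 - 8736 - 24024 = -31664.

-31664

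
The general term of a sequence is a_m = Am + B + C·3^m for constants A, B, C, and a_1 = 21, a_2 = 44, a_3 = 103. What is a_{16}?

The three given values yield: A + B + 3C = 21; 2A + B + 9C = 44; 3A + B + 27C = 103.
Subtracting the first from the second: A + 6C = 23.
Subtracting the second from the third: A + 18C = 59.
Solving: C = 3, A = 5, then B = 7.
Therefore a_{16} = 80 + 7 + 3·43046721 = 129140250.

129140250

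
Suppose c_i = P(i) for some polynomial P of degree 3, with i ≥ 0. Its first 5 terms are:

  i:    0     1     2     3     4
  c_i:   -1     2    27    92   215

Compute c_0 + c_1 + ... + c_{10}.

9724

1st diffs: 3, 25, 65, 123.
2nd diffs: 22, 40, 58.
3rd diffs: 18, 18 (constant).
So c_i = 3i^3 + 2i^2 - 2i - 1.
Continuing: …, 414, 707, 1112, 1647, …, c_{10} = 3179.
Summing i = 0..10 (11 terms) gives 9724.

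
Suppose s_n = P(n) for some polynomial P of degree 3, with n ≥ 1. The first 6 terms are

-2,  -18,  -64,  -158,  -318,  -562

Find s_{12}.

-4798

1st diffs: -16, -46, -94, -160, -244.
2nd diffs: -30, -48, -66, -84.
3rd diffs: -18, -18, -18 (constant).
So s_n = -3n^3 + 3n^2 - 4n + 2.
Evaluating at n = 12 gives s_{12} = -4798.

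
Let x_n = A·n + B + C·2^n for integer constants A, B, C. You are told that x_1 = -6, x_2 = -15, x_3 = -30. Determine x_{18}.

-786483

The three given values yield: A + B + 2C = -6; 2A + B + 4C = -15; 3A + B + 8C = -30.
Subtracting the first from the second: A + 2C = -9.
Subtracting the second from the third: A + 4C = -15.
Solving: C = -3, A = -3, then B = 3.
Hence x_{18} = -3·18 + 3 + (-3)·262144 = -786483.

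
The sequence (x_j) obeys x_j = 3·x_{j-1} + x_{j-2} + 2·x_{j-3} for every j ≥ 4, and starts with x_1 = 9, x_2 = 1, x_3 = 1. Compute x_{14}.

Applying the relation repeatedly:
x_4 = 22, x_5 = 69, x_6 = 231, …, x_{11} = 115061, x_{12} = 397727, x_{13} = 1374814, x_{14} = 4752291.

4752291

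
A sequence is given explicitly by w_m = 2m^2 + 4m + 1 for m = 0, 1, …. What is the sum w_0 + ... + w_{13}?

Over m = 0..13: Σm = 91, Σm² = 819.
Total = (2)·819 + (4)·91 + (1)·14 = 2016.

2016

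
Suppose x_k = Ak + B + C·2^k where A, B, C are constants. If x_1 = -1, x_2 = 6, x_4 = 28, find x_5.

Write the equations: A + B + 2C = -1; 2A + B + 4C = 6; 4A + B + 16C = 28.
Subtracting the first from the second: A + 2C = 7.
Subtracting the second from the third: 2A + 12C = 22.
Solving: C = 1, A = 5, then B = -8.
Hence x_5 = 5·5 + (-8) + 1·32 = 49.

49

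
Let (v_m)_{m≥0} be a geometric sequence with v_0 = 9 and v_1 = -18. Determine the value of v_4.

144

Common ratio r = -2.
v_m = 9·(-2)^(m-0).
v_4 = 9·(-2)^4 = 144.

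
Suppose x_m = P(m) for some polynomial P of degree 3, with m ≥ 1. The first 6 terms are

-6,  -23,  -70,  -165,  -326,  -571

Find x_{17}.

-13958

1st diffs: -17, -47, -95, -161, -245.
2nd diffs: -30, -48, -66, -84.
3rd diffs: -18, -18, -18 (constant).
Newton forward-difference form: x_m = -6 + (-17)·C(m-1,1) + (-30)·C(m-1,2) + (-18)·C(m-1,3).
At m = 17: m-1 = 16, so x_{17} = -6 - 272 - 3600 - 10080 = -13958.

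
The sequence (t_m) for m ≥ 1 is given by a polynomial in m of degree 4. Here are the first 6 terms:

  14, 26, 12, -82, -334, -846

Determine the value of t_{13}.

1st diffs: 12, -14, -94, -252, -512.
2nd diffs: -26, -80, -158, -260.
3rd diffs: -54, -78, -102.
4th diffs: -24, -24 (constant).
Newton forward-difference form: t_m = 14 + 12·C(m-1,1) + (-26)·C(m-1,2) + (-54)·C(m-1,3) + (-24)·C(m-1,4).
At m = 13: m-1 = 12, so t_{13} = 14 + 144 - 1716 - 11880 - 11880 = -25318.

-25318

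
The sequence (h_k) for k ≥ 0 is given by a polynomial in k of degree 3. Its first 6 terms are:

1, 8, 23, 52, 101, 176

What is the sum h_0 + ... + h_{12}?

7137

1st diffs: 7, 15, 29, 49, 75.
2nd diffs: 8, 14, 20, 26.
3rd diffs: 6, 6, 6 (constant).
Newton forward-difference form: h_k = 1 + 7·C(k,1) + 8·C(k,2) + 6·C(k,3).
Continuing: …, 283, 428, 617, 856, …, h_{12} = 1933.
Summing k = 0..12 (13 terms) gives 7137.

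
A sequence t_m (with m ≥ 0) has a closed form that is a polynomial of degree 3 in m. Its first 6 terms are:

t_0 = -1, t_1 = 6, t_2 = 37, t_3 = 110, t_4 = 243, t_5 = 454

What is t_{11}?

4366

1st diffs: 7, 31, 73, 133, 211.
2nd diffs: 24, 42, 60, 78.
3rd diffs: 18, 18, 18 (constant).
Newton forward-difference form: t_m = -1 + 7·C(m,1) + 24·C(m,2) + 18·C(m,3).
At m = 11: m = 11, so t_{11} = -1 + 77 + 1320 + 2970 = 4366.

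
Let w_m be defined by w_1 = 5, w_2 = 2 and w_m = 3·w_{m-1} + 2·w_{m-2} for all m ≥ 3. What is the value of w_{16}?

219436828

Compute successive terms:
w_3 = 16;  w_4 = 52;  w_5 = 188;  …;  w_{13} = 4857260;  w_{14} = 17299388;  w_{15} = 61612684;  w_{16} = 219436828.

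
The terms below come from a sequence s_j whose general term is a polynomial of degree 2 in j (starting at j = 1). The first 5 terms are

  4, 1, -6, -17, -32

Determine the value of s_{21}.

1st diffs: -3, -7, -11, -15.
2nd diffs: -4, -4, -4 (constant).
Newton forward-difference form: s_j = 4 + (-3)·C(j-1,1) + (-4)·C(j-1,2).
At j = 21: j-1 = 20, so s_{21} = 4 - 60 - 760 = -816.

-816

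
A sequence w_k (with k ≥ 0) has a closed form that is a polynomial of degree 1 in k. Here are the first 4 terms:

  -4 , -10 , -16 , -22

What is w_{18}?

1st diffs: -6, -6, -6 (constant).
So w_k = -6k - 4.
Evaluating at k = 18 gives w_{18} = -112.

-112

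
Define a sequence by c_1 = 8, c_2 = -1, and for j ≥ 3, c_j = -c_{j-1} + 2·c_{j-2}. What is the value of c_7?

Compute successive terms:
c_3 = 17;  c_4 = -19;  c_5 = 53;  c_6 = -91;  c_7 = 197.
(Characteristic roots are 1 and -2.)

197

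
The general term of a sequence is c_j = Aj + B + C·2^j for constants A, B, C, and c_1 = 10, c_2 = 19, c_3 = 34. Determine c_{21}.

The three given values yield: A + B + 2C = 10; 2A + B + 4C = 19; 3A + B + 8C = 34.
Subtracting the first from the second: A + 2C = 9.
Subtracting the second from the third: A + 4C = 15.
Solving: C = 3, A = 3, then B = 1.
Therefore c_{21} = 63 + 1 + 3·2097152 = 6291520.

6291520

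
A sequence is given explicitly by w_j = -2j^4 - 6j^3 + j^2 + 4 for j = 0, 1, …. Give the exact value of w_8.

-11196

w_8 = -2·8^4 - 6·8^3 + 1·8^2 + 4 = -11196.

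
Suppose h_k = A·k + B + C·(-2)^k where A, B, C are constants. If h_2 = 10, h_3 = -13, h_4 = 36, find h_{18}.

Write the equations: 2A + B + 4C = 10; 3A + B - 8C = -13; 4A + B + 16C = 36.
Subtracting the first from the second: A - 12C = -23.
Subtracting the second from the third: A + 24C = 49.
Solving: C = 2, A = 1, then B = 0.
So h_k = 1·k + 0 + 2·(-2)^k; at k=18 this is 524306.

524306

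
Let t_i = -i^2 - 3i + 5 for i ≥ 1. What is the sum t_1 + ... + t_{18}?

-2532

Over i = 1..18: Σi = 171, Σi² = 2109.
Total = (-1)·2109 + (-3)·171 + (5)·18 = -2532.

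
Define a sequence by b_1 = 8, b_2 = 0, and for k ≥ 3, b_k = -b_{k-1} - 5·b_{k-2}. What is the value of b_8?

2240

Applying the relation repeatedly:
b_3 = -40; b_4 = 40; b_5 = 160; b_6 = -360; b_7 = -440; b_8 = 2240.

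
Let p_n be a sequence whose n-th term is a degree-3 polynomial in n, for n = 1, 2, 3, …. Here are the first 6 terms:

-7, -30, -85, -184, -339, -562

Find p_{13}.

-5035

1st diffs: -23, -55, -99, -155, -223.
2nd diffs: -32, -44, -56, -68.
3rd diffs: -12, -12, -12 (constant).
So p_n = -2n^3 - 4n^2 + 3n - 4.
Evaluating at n = 13 gives p_{13} = -5035.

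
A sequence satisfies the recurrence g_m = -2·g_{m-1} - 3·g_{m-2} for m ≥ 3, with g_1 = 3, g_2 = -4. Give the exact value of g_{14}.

Compute successive terms:
g_3 = -1;  g_4 = 14;  g_5 = -25;  …;  g_{11} = -745;  g_{12} = 854;  g_{13} = 527;  g_{14} = -3616.

-3616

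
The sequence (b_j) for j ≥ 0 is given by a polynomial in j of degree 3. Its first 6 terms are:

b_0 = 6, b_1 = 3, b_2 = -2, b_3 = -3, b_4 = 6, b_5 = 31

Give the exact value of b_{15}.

2481

1st diffs: -3, -5, -1, 9, 25.
2nd diffs: -2, 4, 10, 16.
3rd diffs: 6, 6, 6 (constant).
So b_j = j^3 - 4j^2 + 6.
Evaluating at j = 15 gives b_{15} = 2481.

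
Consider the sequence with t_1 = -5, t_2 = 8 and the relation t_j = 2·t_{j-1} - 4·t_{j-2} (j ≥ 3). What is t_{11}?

-4096

Applying the relation repeatedly:
t_3 = 36  t_4 = 40  t_5 = -64  t_6 = -288  t_7 = -320  t_8 = 512  t_9 = 2304  t_{10} = 2560  t_{11} = -4096.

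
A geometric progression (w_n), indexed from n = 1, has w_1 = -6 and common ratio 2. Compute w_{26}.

-201326592

w_n = (-6)·2^(n-1).
w_{26} = (-6)·2^25 = -201326592.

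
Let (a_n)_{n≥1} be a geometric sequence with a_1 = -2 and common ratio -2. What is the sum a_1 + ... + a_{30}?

a_n = (-2)·(-2)^(n-1).
S = (-2)·((-2)^30 - 1)/(-2 - 1) = (-2)·(1073741824 - 1)/(-3) = 715827882.

715827882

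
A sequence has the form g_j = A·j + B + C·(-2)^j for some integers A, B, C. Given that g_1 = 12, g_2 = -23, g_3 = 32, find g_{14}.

The three given values yield: A + B - 2C = 12; 2A + B + 4C = -23; 3A + B - 8C = 32.
Subtracting the first from the second: A + 6C = -35.
Subtracting the second from the third: A - 12C = 55.
Solving: C = -5, A = -5, then B = 7.
Hence g_{14} = -5·14 + 7 + (-5)·16384 = -81983.

-81983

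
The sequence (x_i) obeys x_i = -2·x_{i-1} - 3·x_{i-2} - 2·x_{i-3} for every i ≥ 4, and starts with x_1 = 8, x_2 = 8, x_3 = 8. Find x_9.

200

x_4 = -56, x_5 = 72, x_6 = 8, x_7 = -120, x_8 = 72, x_9 = 200.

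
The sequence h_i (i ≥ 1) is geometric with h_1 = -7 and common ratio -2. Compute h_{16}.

h_i = (-7)·(-2)^(i-1).
h_{16} = (-7)·(-2)^15 = 229376.

229376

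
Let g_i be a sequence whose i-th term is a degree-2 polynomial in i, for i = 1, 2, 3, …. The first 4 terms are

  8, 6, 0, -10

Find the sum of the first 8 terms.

-216

1st diffs: -2, -6, -10.
2nd diffs: -4, -4 (constant).
Newton forward-difference form: g_i = 8 + (-2)·C(i-1,1) + (-4)·C(i-1,2).
Continuing: -24, -42, -64, -90.
Summing i = 1..8 (8 terms) gives -216.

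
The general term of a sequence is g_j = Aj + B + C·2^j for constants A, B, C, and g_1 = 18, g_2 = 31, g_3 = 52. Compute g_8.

At j = 1, 2, 3: A + B + 2C = 18; 2A + B + 4C = 31; 3A + B + 8C = 52.
Subtracting the first from the second: A + 2C = 13.
Subtracting the second from the third: A + 4C = 21.
Solving: C = 4, A = 5, then B = 5.
Hence g_8 = 5·8 + 5 + 4·256 = 1069.

1069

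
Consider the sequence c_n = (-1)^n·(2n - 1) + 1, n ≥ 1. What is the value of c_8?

16

(-1)^8 = 1; 2n - 1 at n=8 is 15; so c_8 = 16.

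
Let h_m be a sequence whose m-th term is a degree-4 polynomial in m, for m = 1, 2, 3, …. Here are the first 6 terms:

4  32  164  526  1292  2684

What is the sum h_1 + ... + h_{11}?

1st diffs: 28, 132, 362, 766, 1392.
2nd diffs: 104, 230, 404, 626.
3rd diffs: 126, 174, 222.
4th diffs: 48, 48 (constant).
Newton forward-difference form: h_m = 4 + 28·C(m-1,1) + 104·C(m-1,2) + 126·C(m-1,3) + 48·C(m-1,4).
Continuing: …, 4972, 8474, 13556, 20632, …, h_{11} = 30164.
Summing m = 1..11 (11 terms) gives 82500.

82500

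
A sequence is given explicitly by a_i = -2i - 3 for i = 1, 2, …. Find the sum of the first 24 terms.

-672

Over i = 1..24: Σi = 300.
Total = (-2)·300 + (-3)·24 = -672.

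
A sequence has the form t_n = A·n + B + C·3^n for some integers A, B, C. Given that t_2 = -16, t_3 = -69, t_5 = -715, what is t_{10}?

Write the equations: 2A + B + 9C = -16; 3A + B + 27C = -69; 5A + B + 243C = -715.
Subtracting the first from the second: A + 18C = -53.
Subtracting the second from the third: 2A + 216C = -646.
Solving: C = -3, A = 1, then B = 9.
Hence t_{10} = 1·10 + 9 + (-3)·59049 = -177128.

-177128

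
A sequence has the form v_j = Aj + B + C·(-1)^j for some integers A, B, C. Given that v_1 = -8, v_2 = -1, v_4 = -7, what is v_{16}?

Write the equations: A + B - C = -8; 2A + B + C = -1; 4A + B + C = -7.
Subtracting the first from the second: A + 2C = 7.
Subtracting the second from the third: 2A = -6.
Solving: C = 5, A = -3, then B = 0.
Hence v_{16} = -3·16 + 0 + 5·1 = -43.

-43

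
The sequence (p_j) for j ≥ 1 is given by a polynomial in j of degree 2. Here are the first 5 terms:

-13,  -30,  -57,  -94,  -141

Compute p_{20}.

-2046

1st diffs: -17, -27, -37, -47.
2nd diffs: -10, -10, -10 (constant).
Newton forward-difference form: p_j = -13 + (-17)·C(j-1,1) + (-10)·C(j-1,2).
At j = 20: j-1 = 19, so p_{20} = -13 - 323 - 1710 = -2046.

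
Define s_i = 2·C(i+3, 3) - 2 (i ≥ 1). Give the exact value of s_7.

238

C(10, 3) = 120, so s_7 = 238.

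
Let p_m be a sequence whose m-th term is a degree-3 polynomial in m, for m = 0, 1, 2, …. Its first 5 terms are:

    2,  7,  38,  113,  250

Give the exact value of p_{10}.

1st diffs: 5, 31, 75, 137.
2nd diffs: 26, 44, 62.
3rd diffs: 18, 18 (constant).
Newton forward-difference form: p_m = 2 + 5·C(m,1) + 26·C(m,2) + 18·C(m,3).
At m = 10: m = 10, so p_{10} = 2 + 50 + 1170 + 2160 = 3382.

3382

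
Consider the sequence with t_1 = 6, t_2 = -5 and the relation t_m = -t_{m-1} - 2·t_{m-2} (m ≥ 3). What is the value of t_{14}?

545

Iterate the recurrence:
t_3 = -7  t_4 = 17  t_5 = -3  …  t_{11} = 149  t_{12} = -247  t_{13} = -51  t_{14} = 545.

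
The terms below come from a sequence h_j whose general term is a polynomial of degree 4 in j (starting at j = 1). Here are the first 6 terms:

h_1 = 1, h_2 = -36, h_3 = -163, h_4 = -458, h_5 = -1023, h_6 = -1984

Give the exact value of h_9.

1st diffs: -37, -127, -295, -565, -961.
2nd diffs: -90, -168, -270, -396.
3rd diffs: -78, -102, -126.
4th diffs: -24, -24 (constant).
So h_j = -j^4 - 3j^3 - 2j^2 + 5j + 2.
Evaluating at j = 9 gives h_9 = -8863.

-8863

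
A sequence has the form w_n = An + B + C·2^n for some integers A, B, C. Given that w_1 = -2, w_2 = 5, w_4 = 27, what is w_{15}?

At n = 1, 2, 4: A + B + 2C = -2; 2A + B + 4C = 5; 4A + B + 16C = 27.
Subtracting the first from the second: A + 2C = 7.
Subtracting the second from the third: 2A + 12C = 22.
Solving: C = 1, A = 5, then B = -9.
Hence w_{15} = 5·15 + (-9) + 1·32768 = 32834.

32834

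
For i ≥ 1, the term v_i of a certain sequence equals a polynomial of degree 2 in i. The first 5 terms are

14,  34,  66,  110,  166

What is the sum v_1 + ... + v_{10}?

2480

1st diffs: 20, 32, 44, 56.
2nd diffs: 12, 12, 12 (constant).
So v_i = 6i^2 + 2i + 6.
Continuing: …, 234, 314, 406, 510, …, v_{10} = 626.
Summing i = 1..10 (10 terms) gives 2480.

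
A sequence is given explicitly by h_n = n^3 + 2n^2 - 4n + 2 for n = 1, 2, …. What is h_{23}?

13135

h_{23} = 1·23^3 + 2·23^2 - 4·23 + 2 = 13135.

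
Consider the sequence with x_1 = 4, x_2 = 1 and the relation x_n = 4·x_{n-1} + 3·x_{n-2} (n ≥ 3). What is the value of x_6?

1465

Step forward from the initial values:
x_3 = 16, x_4 = 67, x_5 = 316, x_6 = 1465.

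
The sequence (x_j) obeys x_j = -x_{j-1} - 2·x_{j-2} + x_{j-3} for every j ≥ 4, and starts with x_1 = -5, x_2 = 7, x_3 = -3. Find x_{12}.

Iterate the recurrence:
x_4 = -16, x_5 = 29, x_6 = 0, x_7 = -74, x_8 = 103, x_9 = 45, x_{10} = -325, x_{11} = 338, x_{12} = 357.

357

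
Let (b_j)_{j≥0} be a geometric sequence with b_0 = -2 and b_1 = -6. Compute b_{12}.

-1062882

Common ratio r = 3.
b_j = (-2)·3^(j-0).
b_{12} = (-2)·3^12 = -1062882.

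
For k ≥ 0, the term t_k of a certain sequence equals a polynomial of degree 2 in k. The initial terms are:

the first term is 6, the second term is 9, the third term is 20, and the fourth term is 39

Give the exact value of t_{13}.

669

1st diffs: 3, 11, 19.
2nd diffs: 8, 8 (constant).
Newton forward-difference form: t_k = 6 + 3·C(k,1) + 8·C(k,2).
At k = 13: k = 13, so t_{13} = 6 + 39 + 624 = 669.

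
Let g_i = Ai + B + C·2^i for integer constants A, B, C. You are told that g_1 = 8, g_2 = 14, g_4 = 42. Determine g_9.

1044

The three given values yield: A + B + 2C = 8; 2A + B + 4C = 14; 4A + B + 16C = 42.
Subtracting the first from the second: A + 2C = 6.
Subtracting the second from the third: 2A + 12C = 28.
Solving: C = 2, A = 2, then B = 2.
Hence g_9 = 2·9 + 2 + 2·512 = 1044.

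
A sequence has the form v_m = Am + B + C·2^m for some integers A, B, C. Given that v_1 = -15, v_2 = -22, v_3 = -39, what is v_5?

-153

Write the equations: A + B + 2C = -15; 2A + B + 4C = -22; 3A + B + 8C = -39.
Subtracting the first from the second: A + 2C = -7.
Subtracting the second from the third: A + 4C = -17.
Solving: C = -5, A = 3, then B = -8.
So v_m = 3·m + (-8) + (-5)·2^m; at m=5 this is -153.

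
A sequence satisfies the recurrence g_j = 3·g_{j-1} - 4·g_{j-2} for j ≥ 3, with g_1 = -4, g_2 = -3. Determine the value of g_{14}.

33297

Step forward from the initial values:
g_3 = 7;  g_4 = 33;  g_5 = 71;  …;  g_{11} = -521;  g_{12} = 5409;  g_{13} = 18311;  g_{14} = 33297.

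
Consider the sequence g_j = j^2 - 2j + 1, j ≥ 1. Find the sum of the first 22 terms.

Over j = 1..22: Σj = 253, Σj² = 3795.
Total = (1)·3795 + (-2)·253 + (1)·22 = 3311.

3311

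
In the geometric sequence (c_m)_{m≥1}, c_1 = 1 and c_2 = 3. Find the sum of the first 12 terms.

Common ratio r = 3.
c_m = 1·3^(m-1).
S = 1·(3^12 - 1)/(3 - 1) = 1·(531441 - 1)/(2) = 265720.

265720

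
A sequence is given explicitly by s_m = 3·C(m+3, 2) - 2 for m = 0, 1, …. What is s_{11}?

271

C(14, 2) = 91, so s_{11} = 271.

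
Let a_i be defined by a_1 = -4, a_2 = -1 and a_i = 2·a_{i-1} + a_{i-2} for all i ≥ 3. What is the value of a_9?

a_3 = -6, a_4 = -13, a_5 = -32, a_6 = -77, a_7 = -186, a_8 = -449, a_9 = -1084.

-1084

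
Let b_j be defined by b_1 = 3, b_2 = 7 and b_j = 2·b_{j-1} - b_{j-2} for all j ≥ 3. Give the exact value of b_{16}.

63

Iterate the recurrence:
b_3 = 11, b_4 = 15, b_5 = 19, …, b_{13} = 51, b_{14} = 55, b_{15} = 59, b_{16} = 63.
(Characteristic roots are 1 and 1.)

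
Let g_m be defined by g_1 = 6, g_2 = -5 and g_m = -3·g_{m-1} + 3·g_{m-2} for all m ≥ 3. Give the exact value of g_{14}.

Iterate the recurrence:
g_3 = 33;  g_4 = -114;  g_5 = 441;  …;  g_{11} = 1305153;  g_{12} = -4948209;  g_{13} = 18760086;  g_{14} = -71124885.

-71124885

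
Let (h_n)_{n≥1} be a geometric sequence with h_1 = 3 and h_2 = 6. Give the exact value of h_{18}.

393216

Common ratio r = 2.
h_n = 3·2^(n-1).
h_{18} = 3·2^17 = 393216.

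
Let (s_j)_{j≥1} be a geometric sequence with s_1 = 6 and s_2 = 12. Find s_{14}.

49152

Common ratio r = 2.
s_j = 6·2^(j-1).
s_{14} = 6·2^13 = 49152.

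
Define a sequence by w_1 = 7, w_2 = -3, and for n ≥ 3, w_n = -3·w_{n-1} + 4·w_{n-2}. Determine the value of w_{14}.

Applying the relation repeatedly:
w_3 = 37;  w_4 = -123;  w_5 = 517;  …;  w_{11} = 2097157;  w_{12} = -8388603;  w_{13} = 33554437;  w_{14} = -134217723.
(Characteristic roots are 1 and -4.)

-134217723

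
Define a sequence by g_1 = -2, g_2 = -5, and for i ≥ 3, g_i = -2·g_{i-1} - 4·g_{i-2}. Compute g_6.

144

Iterate the recurrence:
g_3 = 18; g_4 = -16; g_5 = -40; g_6 = 144.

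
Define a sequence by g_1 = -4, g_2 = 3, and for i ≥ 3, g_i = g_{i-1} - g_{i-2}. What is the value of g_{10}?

Iterate the recurrence:
g_3 = 7  g_4 = 4  g_5 = -3  g_6 = -7  g_7 = -4  g_8 = 3  g_9 = 7  g_{10} = 4.

4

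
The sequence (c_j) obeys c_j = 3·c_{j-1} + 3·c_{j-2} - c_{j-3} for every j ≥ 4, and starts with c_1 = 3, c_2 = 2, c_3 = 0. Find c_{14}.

1097462

Applying the relation repeatedly:
c_4 = 3;  c_5 = 7;  c_6 = 30;  …;  c_{11} = 21112;  c_{12} = 78795;  c_{13} = 294063;  c_{14} = 1097462.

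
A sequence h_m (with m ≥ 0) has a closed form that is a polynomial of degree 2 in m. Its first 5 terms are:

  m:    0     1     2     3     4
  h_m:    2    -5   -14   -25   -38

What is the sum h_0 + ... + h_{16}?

1st diffs: -7, -9, -11, -13.
2nd diffs: -2, -2, -2 (constant).
Newton forward-difference form: h_m = 2 + (-7)·C(m,1) + (-2)·C(m,2).
Continuing: …, -53, -70, -89, -110, …, h_{16} = -350.
Summing m = 0..16 (17 terms) gives -2278.

-2278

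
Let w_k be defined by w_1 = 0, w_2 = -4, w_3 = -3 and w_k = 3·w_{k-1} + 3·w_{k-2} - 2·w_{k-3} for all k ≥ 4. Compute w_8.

Compute successive terms:
w_4 = -21; w_5 = -64; w_6 = -249; w_7 = -897; w_8 = -3310.

-3310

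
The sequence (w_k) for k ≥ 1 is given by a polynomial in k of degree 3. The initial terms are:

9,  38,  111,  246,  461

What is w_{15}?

10971

1st diffs: 29, 73, 135, 215.
2nd diffs: 44, 62, 80.
3rd diffs: 18, 18 (constant).
So w_k = 3k^3 + 4k^2 - 4k + 6.
Evaluating at k = 15 gives w_{15} = 10971.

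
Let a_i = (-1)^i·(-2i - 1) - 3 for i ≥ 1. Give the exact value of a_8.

-20

(-1)^8 = 1; -2i - 1 at i=8 is -17; so a_8 = -20.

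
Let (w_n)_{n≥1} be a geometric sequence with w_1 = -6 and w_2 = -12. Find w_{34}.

-51539607552

Common ratio r = 2.
w_n = (-6)·2^(n-1).
w_{34} = (-6)·2^33 = -51539607552.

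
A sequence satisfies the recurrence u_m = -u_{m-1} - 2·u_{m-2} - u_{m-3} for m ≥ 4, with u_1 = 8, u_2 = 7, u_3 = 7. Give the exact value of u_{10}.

77

Step forward from the initial values:
u_4 = -29;  u_5 = 8;  u_6 = 43;  u_7 = -30;  u_8 = -64;  u_9 = 81;  u_{10} = 77.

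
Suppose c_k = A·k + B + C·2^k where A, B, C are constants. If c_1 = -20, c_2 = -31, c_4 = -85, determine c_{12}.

-16429

At k = 1, 2, 4: A + B + 2C = -20; 2A + B + 4C = -31; 4A + B + 16C = -85.
Subtracting the first from the second: A + 2C = -11.
Subtracting the second from the third: 2A + 12C = -54.
Solving: C = -4, A = -3, then B = -9.
Hence c_{12} = -3·12 + (-9) + (-4)·4096 = -16429.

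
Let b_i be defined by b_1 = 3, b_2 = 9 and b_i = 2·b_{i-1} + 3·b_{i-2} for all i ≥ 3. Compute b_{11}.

177147

Applying the relation repeatedly:
b_3 = 27; b_4 = 81; b_5 = 243; b_6 = 729; b_7 = 2187; b_8 = 6561; b_9 = 19683; b_{10} = 59049; b_{11} = 177147.
(Characteristic roots are 3 and -1.)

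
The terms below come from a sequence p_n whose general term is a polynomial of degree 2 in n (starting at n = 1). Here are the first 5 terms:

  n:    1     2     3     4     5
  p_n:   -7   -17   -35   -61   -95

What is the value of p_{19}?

1st diffs: -10, -18, -26, -34.
2nd diffs: -8, -8, -8 (constant).
Newton forward-difference form: p_n = -7 + (-10)·C(n-1,1) + (-8)·C(n-1,2).
At n = 19: n-1 = 18, so p_{19} = -7 - 180 - 1224 = -1411.

-1411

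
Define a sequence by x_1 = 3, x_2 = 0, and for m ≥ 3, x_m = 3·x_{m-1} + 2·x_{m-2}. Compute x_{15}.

Step forward from the initial values:
x_3 = 6; x_4 = 18; x_5 = 66; …; x_{12} = 477882; x_{13} = 1702002; x_{14} = 6061770; x_{15} = 21589314.

21589314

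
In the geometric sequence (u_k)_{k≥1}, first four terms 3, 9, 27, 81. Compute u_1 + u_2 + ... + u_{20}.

Common ratio r = 3.
u_k = 3·3^(k-1).
S = 3·(3^20 - 1)/(3 - 1) = 3·(3486784401 - 1)/(2) = 5230176600.

5230176600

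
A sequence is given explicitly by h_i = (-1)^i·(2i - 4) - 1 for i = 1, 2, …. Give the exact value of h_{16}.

27

(-1)^16 = 1; 2i - 4 at i=16 is 28; so h_{16} = 27.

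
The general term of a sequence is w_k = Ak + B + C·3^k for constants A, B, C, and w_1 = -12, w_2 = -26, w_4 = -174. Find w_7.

-4392

Write the equations: A + B + 3C = -12; 2A + B + 9C = -26; 4A + B + 81C = -174.
Subtracting the first from the second: A + 6C = -14.
Subtracting the second from the third: 2A + 72C = -148.
Solving: C = -2, A = -2, then B = -4.
Hence w_7 = -2·7 + (-4) + (-2)·2187 = -4392.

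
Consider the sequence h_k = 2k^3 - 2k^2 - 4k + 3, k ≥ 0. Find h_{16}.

7619

h_{16} = 2·16^3 - 2·16^2 - 4·16 + 3 = 7619.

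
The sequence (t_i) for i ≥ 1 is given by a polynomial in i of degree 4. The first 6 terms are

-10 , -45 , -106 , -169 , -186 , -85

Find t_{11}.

1st diffs: -35, -61, -63, -17, 101.
2nd diffs: -26, -2, 46, 118.
3rd diffs: 24, 48, 72.
4th diffs: 24, 24 (constant).
Newton forward-difference form: t_i = -10 + (-35)·C(i-1,1) + (-26)·C(i-1,2) + 24·C(i-1,3) + 24·C(i-1,4).
At i = 11: i-1 = 10, so t_{11} = -10 - 350 - 1170 + 2880 + 5040 = 6390.

6390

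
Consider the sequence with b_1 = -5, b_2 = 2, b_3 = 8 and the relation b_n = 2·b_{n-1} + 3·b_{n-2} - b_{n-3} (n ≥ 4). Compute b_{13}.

b_4 = 27  b_5 = 76  b_6 = 225  b_7 = 651  b_8 = 1901  b_9 = 5530  b_{10} = 16112  b_{11} = 46913  b_{12} = 136632  b_{13} = 397891.

397891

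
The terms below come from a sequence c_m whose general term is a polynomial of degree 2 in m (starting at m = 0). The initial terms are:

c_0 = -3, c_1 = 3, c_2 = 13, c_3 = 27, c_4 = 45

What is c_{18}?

717

1st diffs: 6, 10, 14, 18.
2nd diffs: 4, 4, 4 (constant).
So c_m = 2m^2 + 4m - 3.
Evaluating at m = 18 gives c_{18} = 717.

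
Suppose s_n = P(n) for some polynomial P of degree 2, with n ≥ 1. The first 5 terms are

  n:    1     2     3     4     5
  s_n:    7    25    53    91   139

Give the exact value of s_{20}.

1st diffs: 18, 28, 38, 48.
2nd diffs: 10, 10, 10 (constant).
Newton forward-difference form: s_n = 7 + 18·C(n-1,1) + 10·C(n-1,2).
At n = 20: n-1 = 19, so s_{20} = 7 + 342 + 1710 = 2059.

2059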